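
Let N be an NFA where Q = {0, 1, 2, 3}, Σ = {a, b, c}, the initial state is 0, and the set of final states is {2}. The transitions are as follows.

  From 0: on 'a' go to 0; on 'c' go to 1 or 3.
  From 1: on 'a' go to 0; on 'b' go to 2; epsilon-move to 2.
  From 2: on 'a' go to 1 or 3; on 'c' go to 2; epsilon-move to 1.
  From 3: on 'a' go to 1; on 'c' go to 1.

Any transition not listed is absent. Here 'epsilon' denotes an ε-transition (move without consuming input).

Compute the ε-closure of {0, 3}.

{0, 3}

Begin with {0, 3}.
No ε-moves leave this set, so the closure equals the set itself.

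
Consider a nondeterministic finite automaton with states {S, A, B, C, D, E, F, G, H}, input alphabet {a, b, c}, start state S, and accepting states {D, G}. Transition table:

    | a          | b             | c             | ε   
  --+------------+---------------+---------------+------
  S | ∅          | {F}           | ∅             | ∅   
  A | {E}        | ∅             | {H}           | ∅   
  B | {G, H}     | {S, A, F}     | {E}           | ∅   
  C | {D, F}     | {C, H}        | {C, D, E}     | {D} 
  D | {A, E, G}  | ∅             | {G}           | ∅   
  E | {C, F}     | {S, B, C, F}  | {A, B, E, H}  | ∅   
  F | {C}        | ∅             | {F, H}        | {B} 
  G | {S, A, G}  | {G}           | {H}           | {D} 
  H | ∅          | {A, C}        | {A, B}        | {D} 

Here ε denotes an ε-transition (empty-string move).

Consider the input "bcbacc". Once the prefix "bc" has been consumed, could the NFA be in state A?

No

Start in {S}.
Read 'b': {S} → {B, F}.
Read 'c': {B, F} → {B, D, E, F, H}.
State A is not in {B, D, E, F, H}.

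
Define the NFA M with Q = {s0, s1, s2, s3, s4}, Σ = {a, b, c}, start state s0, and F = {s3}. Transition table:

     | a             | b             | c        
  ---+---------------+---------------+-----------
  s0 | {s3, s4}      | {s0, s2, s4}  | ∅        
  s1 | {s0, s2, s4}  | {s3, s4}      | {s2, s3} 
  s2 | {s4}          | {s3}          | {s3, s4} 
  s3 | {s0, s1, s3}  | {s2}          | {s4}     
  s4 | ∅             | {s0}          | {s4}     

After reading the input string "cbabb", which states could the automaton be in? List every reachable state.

∅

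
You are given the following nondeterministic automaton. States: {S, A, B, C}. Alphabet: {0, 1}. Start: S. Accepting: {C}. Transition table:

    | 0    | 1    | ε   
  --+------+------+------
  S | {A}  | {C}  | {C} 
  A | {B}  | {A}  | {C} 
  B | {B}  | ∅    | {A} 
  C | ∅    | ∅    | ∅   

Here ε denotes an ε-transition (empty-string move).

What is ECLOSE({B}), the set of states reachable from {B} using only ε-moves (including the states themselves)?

{A, B, C}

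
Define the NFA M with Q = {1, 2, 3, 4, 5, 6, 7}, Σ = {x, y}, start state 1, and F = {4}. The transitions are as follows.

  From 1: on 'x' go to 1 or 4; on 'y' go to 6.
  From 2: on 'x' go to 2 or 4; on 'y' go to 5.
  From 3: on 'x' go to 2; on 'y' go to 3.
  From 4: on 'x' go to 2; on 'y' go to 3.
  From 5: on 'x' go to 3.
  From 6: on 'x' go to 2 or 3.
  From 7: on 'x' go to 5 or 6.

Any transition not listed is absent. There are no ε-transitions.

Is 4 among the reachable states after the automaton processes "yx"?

No

Start in {1}.
Read 'y': {1} → {6}.
Read 'x': {6} → {2, 3}.
State 4 is not in {2, 3}.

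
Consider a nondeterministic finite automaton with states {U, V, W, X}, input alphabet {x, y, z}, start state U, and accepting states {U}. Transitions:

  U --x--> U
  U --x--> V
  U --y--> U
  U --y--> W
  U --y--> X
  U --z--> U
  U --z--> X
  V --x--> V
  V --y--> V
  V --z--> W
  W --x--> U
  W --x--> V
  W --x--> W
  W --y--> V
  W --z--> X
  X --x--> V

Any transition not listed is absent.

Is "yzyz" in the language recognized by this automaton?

Yes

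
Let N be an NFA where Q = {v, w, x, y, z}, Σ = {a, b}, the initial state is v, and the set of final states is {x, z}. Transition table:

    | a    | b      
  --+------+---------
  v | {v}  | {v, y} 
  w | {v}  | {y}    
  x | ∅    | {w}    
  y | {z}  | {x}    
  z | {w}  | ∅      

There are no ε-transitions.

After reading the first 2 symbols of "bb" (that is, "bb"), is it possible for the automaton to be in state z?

Start in {v}.
Read 'b': {v} → {v, y}.
Read 'b': {v, y} → {v, x, y}.
State z is not in {v, x, y}.

No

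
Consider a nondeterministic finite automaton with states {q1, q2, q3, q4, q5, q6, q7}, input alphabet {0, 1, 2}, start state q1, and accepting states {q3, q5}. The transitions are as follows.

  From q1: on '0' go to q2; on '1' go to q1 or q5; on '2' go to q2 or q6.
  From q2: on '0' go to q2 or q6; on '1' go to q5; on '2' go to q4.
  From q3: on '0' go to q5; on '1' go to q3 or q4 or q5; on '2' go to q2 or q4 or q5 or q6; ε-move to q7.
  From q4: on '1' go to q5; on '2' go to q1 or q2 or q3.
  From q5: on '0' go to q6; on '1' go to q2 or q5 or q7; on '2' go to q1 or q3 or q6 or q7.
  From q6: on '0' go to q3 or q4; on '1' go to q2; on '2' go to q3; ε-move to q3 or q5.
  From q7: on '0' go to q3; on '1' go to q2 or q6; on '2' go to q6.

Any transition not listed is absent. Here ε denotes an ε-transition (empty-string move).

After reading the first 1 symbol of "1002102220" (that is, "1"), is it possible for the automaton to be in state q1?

Yes

Start in {q1}.
Read '1': q1→{q1, q5}; now {q1, q5}.
State q1 is in {q1, q5}.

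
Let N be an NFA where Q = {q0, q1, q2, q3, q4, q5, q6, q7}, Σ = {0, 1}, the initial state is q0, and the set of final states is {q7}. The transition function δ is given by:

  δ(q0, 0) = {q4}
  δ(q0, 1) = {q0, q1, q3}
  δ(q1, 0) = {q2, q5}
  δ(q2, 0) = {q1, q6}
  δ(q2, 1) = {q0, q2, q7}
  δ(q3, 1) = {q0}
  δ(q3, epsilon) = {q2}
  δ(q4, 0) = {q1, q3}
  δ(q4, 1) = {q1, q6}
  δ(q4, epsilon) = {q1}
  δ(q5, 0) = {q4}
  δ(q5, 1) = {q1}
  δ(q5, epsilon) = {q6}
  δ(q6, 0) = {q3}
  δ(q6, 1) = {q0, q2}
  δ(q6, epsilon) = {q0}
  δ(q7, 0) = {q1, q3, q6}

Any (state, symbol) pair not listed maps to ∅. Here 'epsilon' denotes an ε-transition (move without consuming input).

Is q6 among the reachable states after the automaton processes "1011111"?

No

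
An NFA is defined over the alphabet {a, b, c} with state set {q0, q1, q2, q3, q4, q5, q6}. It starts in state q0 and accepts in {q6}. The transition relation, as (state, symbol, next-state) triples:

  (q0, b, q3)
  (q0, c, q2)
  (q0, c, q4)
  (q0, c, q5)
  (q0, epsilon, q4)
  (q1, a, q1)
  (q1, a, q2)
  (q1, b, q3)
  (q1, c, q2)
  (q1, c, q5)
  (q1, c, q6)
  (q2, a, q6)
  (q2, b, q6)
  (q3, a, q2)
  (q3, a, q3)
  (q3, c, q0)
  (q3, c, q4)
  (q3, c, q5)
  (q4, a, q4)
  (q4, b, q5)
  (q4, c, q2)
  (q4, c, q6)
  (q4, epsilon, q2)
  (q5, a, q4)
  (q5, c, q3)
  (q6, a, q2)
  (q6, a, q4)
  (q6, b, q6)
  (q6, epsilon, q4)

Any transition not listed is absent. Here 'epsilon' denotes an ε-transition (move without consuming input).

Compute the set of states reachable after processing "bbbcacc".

{q2, q3, q4, q5, q6}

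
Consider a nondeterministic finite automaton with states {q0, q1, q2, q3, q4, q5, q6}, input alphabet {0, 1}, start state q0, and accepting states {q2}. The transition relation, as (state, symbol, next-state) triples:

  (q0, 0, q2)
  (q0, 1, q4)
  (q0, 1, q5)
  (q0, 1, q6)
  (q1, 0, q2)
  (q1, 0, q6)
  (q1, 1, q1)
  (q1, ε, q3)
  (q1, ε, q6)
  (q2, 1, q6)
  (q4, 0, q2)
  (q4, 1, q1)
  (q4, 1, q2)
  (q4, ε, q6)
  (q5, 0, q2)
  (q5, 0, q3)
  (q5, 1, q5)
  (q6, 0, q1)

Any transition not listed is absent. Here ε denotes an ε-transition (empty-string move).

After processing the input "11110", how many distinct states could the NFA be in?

4

Start in {q0}.
Read '1': {q0} → {q4, q5, q6}.
Read '1': {q4, q5, q6} → {q1, q2, q3, q5, q6}.
Read '1': {q1, q2, q3, q5, q6} → {q1, q3, q5, q6}.
Read '1': {q1, q3, q5, q6} → {q1, q3, q5, q6}.
Read '0': {q1, q3, q5, q6} → {q1, q2, q3, q6}.
That set has 4 states.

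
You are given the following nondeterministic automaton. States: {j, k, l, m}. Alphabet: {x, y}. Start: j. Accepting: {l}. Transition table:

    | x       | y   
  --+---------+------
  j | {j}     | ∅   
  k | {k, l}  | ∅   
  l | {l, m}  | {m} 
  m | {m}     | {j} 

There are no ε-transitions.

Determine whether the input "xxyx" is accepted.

No

Start in {j}.
Read 'x': j→{j}; now {j}.
Read 'x': j→{j}; now {j}.
Read 'y': j→∅; now ∅.
The set is empty and remains empty for the remaining 1 symbol.
The final set ∅ contains no accepting state.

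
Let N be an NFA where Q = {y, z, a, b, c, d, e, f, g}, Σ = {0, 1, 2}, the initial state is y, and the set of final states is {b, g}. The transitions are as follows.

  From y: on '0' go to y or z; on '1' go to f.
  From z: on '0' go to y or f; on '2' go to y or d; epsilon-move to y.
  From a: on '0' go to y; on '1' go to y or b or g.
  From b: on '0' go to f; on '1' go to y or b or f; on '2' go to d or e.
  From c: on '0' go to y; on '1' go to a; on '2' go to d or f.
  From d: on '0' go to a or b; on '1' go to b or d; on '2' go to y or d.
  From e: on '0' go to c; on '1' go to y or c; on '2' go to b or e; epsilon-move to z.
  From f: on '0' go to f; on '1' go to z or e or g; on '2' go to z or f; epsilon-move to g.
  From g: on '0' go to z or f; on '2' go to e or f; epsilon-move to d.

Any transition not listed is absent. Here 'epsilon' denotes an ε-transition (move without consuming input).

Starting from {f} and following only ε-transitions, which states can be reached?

{d, f, g}

Begin with {f}.
ε-move f → g; add g.
ε-move g → d; add d.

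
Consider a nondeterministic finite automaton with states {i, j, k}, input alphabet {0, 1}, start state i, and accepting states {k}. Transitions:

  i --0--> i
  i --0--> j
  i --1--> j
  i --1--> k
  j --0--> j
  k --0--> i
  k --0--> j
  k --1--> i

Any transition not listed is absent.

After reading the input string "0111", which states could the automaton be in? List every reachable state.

{j, k}

Start in {i}.
Read '0': {i} → {i, j}.
Read '1': {i, j} → {j, k}.
Read '1': {j, k} → {i}.
Read '1': {i} → {j, k}.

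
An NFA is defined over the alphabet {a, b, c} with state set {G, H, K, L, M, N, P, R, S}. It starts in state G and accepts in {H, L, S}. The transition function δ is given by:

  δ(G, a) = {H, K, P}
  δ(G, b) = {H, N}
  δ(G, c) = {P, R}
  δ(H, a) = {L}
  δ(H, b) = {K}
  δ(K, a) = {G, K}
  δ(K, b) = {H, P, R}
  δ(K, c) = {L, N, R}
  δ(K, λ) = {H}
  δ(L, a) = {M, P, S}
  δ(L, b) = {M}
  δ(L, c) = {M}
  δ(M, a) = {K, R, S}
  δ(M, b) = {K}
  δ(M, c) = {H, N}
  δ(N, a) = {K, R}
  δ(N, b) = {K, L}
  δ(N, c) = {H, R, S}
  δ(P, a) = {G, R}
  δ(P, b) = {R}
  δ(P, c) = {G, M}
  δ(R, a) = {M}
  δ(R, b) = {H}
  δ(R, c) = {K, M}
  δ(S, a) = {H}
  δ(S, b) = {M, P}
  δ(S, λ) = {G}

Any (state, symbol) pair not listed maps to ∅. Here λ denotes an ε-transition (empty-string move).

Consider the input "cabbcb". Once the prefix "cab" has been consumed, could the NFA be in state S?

Start in {G}.
Read 'c': {G} → {P, R}.
Read 'a': {P, R} → {G, M, R}.
Read 'b': {G, M, R} → {H, K, N}.
State S is not in {H, K, N}.

No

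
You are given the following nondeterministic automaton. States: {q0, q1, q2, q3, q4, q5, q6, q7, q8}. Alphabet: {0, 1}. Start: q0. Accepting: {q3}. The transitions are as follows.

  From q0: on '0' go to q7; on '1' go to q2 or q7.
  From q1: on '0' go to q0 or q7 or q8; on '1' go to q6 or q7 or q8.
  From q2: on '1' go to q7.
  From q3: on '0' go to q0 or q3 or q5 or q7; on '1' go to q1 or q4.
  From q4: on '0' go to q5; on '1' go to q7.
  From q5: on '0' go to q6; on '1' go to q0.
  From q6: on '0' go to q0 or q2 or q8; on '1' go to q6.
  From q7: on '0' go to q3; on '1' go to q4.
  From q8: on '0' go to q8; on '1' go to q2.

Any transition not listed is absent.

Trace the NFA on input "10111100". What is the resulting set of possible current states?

{q0, q3, q5, q7, q8}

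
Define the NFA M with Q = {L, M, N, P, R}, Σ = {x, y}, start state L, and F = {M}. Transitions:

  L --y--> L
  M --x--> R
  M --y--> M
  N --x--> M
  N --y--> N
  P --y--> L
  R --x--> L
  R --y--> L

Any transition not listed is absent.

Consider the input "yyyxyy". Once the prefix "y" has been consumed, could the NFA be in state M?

No

Start in {L}.
Read 'y': L→{L}; now {L}.
State M is not in {L}.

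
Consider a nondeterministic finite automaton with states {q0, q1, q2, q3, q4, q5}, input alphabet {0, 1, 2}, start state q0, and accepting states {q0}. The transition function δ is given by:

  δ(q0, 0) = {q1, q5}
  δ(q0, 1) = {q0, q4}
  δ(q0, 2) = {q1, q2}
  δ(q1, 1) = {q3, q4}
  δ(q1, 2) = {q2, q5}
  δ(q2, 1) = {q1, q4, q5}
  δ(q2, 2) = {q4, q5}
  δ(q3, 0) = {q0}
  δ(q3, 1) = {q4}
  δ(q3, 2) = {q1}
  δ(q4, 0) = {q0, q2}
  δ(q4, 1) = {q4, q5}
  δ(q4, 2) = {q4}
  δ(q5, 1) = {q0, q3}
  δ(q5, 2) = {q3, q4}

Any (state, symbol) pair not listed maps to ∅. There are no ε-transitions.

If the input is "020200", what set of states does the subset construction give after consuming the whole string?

Start in {q0}.
Read '0': q0→{q1, q5}; now {q1, q5}.
Read '2': q1→{q2, q5}, q5→{q3, q4}; now {q2, q3, q4, q5}.
Read '0': q2→∅, q3→{q0}, q4→{q0, q2}, q5→∅; now {q0, q2}.
Read '2': q0→{q1, q2}, q2→{q4, q5}; now {q1, q2, q4, q5}.
Read '0': q1→∅, q2→∅, q4→{q0, q2}, q5→∅; now {q0, q2}.
Read '0': q0→{q1, q5}, q2→∅; now {q1, q5}.

{q1, q5}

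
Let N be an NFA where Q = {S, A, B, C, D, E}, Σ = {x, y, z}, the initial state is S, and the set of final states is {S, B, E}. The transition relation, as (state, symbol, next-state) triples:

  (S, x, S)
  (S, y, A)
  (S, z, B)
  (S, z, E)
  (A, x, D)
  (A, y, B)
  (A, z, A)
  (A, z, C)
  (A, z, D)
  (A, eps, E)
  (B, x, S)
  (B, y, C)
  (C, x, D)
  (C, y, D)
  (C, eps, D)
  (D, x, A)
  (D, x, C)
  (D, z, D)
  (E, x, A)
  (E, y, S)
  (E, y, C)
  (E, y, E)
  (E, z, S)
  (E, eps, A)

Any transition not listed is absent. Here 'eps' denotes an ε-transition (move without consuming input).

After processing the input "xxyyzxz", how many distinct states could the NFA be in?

Start in {S}.
Read 'x': S→{S}; now {S}.
Read 'x': S→{S}; now {S}.
Read 'y': S→{A}; union {A}; ε-closure = {A, E}.
Read 'y': A→{B}, E→{S, C, E}; union {S, B, C, E}; ε-closure = {S, A, B, C, D, E}.
Read 'z': S→{B, E}, A→{A, C, D}, B→∅, C→∅, D→{D}, E→{S}; now {S, A, B, C, D, E}.
Read 'x': S→{S}, A→{D}, B→{S}, C→{D}, D→{A, C}, E→{A}; union {S, A, C, D}; ε-closure = {S, A, C, D, E}.
Read 'z': S→{B, E}, A→{A, C, D}, C→∅, D→{D}, E→{S}; now {S, A, B, C, D, E}.
That set has 6 states.

6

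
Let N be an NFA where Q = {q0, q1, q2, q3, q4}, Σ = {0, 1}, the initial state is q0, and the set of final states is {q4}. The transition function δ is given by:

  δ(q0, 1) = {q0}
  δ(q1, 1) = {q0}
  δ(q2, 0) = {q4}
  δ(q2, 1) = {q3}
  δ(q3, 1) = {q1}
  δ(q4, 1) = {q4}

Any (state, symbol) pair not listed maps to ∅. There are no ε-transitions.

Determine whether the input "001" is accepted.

Start in {q0}.
Read '0': q0→∅; now ∅.
The set is empty and remains empty for the remaining 2 symbols.
The final set ∅ contains no accepting state.

No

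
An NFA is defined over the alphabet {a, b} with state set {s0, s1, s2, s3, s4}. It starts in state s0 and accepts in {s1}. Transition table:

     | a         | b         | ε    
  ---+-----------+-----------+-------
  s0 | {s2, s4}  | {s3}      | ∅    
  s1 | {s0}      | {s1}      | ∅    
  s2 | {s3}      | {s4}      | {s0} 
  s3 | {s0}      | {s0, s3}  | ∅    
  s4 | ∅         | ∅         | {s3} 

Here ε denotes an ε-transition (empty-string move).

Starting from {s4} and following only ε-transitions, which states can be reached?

{s3, s4}

Begin with {s4}.
ε-move s4 → s3; add s3.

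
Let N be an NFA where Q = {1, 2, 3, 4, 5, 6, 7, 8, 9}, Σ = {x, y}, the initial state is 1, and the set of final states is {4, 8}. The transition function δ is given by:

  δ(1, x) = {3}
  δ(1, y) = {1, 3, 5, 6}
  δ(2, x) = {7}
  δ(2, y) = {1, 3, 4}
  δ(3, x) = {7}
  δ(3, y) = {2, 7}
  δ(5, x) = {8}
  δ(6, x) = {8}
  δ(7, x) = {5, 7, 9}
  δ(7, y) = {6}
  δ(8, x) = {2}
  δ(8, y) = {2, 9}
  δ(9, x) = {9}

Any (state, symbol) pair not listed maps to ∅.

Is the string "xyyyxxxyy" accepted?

Start in {1}.
Read 'x': 1→{3}; now {3}.
Read 'y': 3→{2, 7}; now {2, 7}.
Read 'y': 2→{1, 3, 4}, 7→{6}; now {1, 3, 4, 6}.
Read 'y': 1→{1, 3, 5, 6}, 3→{2, 7}, 4→∅, 6→∅; now {1, 2, 3, 5, 6, 7}.
Read 'x': 1→{3}, 2→{7}, 3→{7}, 5→{8}, 6→{8}, 7→{5, 7, 9}; now {3, 5, 7, 8, 9}.
Read 'x': 3→{7}, 5→{8}, 7→{5, 7, 9}, 8→{2}, 9→{9}; now {2, 5, 7, 8, 9}.
Read 'x': 2→{7}, 5→{8}, 7→{5, 7, 9}, 8→{2}, 9→{9}; now {2, 5, 7, 8, 9}.
Read 'y': 2→{1, 3, 4}, 5→∅, 7→{6}, 8→{2, 9}, 9→∅; now {1, 2, 3, 4, 6, 9}.
Read 'y': 1→{1, 3, 5, 6}, 2→{1, 3, 4}, 3→{2, 7}, 4→∅, 6→∅, 9→∅; now {1, 2, 3, 4, 5, 6, 7}.
The final set {1, 2, 3, 4, 5, 6, 7} contains the accepting state 4.

Yes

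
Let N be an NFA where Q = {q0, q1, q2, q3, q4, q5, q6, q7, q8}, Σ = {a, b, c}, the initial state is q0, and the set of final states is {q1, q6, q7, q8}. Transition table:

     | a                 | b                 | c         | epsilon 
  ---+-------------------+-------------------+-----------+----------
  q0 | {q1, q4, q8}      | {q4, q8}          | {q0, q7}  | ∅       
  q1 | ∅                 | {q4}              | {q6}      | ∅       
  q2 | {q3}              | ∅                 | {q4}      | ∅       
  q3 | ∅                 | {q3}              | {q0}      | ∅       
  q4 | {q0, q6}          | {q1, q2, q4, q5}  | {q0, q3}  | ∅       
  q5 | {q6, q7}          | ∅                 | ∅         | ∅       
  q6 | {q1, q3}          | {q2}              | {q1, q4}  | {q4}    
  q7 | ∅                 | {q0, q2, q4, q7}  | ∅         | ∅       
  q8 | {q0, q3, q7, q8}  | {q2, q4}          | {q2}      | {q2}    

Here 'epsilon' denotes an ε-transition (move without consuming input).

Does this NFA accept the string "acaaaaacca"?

Yes

Start in {q0}.
Read 'a': q0→{q1, q4, q8}; union {q1, q4, q8}; ε-closure = {q1, q2, q4, q8}.
Read 'c': q1→{q6}, q2→{q4}, q4→{q0, q3}, q8→{q2}; now {q0, q2, q3, q4, q6}.
Read 'a': q0→{q1, q4, q8}, q2→{q3}, q3→∅, q4→{q0, q6}, q6→{q1, q3}; union {q0, q1, q3, q4, q6, q8}; ε-closure = {q0, q1, q2, q3, q4, q6, q8}.
Read 'a': q0→{q1, q4, q8}, q1→∅, q2→{q3}, q3→∅, q4→{q0, q6}, q6→{q1, q3}, q8→{q0, q3, q7, q8}; union {q0, q1, q3, q4, q6, q7, q8}; ε-closure = {q0, q1, q2, q3, q4, q6, q7, q8}.
Read 'a': q0→{q1, q4, q8}, q1→∅, q2→{q3}, q3→∅, q4→{q0, q6}, q6→{q1, q3}, q7→∅, q8→{q0, q3, q7, q8}; union {q0, q1, q3, q4, q6, q7, q8}; ε-closure = {q0, q1, q2, q3, q4, q6, q7, q8}.
Read 'a': q0→{q1, q4, q8}, q1→∅, q2→{q3}, q3→∅, q4→{q0, q6}, q6→{q1, q3}, q7→∅, q8→{q0, q3, q7, q8}; union {q0, q1, q3, q4, q6, q7, q8}; ε-closure = {q0, q1, q2, q3, q4, q6, q7, q8}.
Read 'a': q0→{q1, q4, q8}, q1→∅, q2→{q3}, q3→∅, q4→{q0, q6}, q6→{q1, q3}, q7→∅, q8→{q0, q3, q7, q8}; union {q0, q1, q3, q4, q6, q7, q8}; ε-closure = {q0, q1, q2, q3, q4, q6, q7, q8}.
Read 'c': q0→{q0, q7}, q1→{q6}, q2→{q4}, q3→{q0}, q4→{q0, q3}, q6→{q1, q4}, q7→∅, q8→{q2}; now {q0, q1, q2, q3, q4, q6, q7}.
Read 'c': q0→{q0, q7}, q1→{q6}, q2→{q4}, q3→{q0}, q4→{q0, q3}, q6→{q1, q4}, q7→∅; now {q0, q1, q3, q4, q6, q7}.
Read 'a': q0→{q1, q4, q8}, q1→∅, q3→∅, q4→{q0, q6}, q6→{q1, q3}, q7→∅; union {q0, q1, q3, q4, q6, q8}; ε-closure = {q0, q1, q2, q3, q4, q6, q8}.
The final set {q0, q1, q2, q3, q4, q6, q8} contains the accepting states q1, q6, q8.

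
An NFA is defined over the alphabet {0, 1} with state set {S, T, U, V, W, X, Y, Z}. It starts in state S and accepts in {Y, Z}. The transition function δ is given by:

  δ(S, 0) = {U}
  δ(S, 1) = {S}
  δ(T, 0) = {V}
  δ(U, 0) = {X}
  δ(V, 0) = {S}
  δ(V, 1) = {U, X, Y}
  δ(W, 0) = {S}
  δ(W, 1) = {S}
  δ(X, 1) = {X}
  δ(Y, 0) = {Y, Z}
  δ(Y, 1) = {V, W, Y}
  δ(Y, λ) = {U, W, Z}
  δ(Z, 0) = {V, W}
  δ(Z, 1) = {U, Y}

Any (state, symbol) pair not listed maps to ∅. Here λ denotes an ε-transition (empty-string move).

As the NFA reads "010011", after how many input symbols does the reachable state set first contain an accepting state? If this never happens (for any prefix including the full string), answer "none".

none

Start in {S}.
Read '0': {S} → {U}.
Read '1': {U} → ∅.
The set is empty and remains empty for the remaining 4 symbols.
No reachable set along the way intersects F.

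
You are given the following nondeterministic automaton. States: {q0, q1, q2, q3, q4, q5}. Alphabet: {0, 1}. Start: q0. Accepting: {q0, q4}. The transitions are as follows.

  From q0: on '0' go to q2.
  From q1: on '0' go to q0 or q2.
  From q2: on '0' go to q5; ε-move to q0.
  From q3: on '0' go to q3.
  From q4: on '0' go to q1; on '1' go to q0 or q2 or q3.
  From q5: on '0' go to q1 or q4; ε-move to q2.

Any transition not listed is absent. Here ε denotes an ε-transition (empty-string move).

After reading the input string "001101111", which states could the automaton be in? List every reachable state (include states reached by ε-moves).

Start in {q0}.
Read '0': {q0} → {q0, q2}.
Read '0': {q0, q2} → {q0, q2, q5}.
Read '1': {q0, q2, q5} → ∅.
The set is empty and remains empty for the remaining 6 symbols.

∅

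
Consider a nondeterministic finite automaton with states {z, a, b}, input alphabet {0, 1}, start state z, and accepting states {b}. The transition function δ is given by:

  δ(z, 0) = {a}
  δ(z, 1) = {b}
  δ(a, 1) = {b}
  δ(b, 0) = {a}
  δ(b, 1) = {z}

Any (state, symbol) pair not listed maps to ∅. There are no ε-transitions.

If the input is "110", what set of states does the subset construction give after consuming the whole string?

Start in {z}.
Read '1': {z} → {b}.
Read '1': {b} → {z}.
Read '0': {z} → {a}.

{a}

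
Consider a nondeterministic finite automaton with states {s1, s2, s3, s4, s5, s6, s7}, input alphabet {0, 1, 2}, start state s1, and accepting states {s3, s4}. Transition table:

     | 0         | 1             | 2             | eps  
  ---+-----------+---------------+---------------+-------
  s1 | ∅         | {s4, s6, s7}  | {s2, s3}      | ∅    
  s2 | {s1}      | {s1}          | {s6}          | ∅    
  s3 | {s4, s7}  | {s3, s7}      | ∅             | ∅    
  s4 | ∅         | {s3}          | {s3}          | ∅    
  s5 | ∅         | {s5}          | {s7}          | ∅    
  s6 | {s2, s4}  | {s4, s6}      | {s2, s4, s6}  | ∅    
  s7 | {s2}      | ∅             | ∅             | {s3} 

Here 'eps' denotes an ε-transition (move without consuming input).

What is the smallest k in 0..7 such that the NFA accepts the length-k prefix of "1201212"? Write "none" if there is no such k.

1

Start in {s1}.
Read '1': {s1} → {s3, s4, s6, s7}.
None of the earlier sets intersect F, but {s3, s4, s6, s7} does.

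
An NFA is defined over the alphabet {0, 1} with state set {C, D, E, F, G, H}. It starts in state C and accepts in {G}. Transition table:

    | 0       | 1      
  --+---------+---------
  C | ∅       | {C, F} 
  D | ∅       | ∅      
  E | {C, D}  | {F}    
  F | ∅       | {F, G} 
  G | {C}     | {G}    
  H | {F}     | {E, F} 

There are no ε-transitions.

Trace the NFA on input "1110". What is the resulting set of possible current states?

{C}

Start in {C}.
Read '1': C→{C, F}; now {C, F}.
Read '1': C→{C, F}, F→{F, G}; now {C, F, G}.
Read '1': C→{C, F}, F→{F, G}, G→{G}; now {C, F, G}.
Read '0': C→∅, F→∅, G→{C}; now {C}.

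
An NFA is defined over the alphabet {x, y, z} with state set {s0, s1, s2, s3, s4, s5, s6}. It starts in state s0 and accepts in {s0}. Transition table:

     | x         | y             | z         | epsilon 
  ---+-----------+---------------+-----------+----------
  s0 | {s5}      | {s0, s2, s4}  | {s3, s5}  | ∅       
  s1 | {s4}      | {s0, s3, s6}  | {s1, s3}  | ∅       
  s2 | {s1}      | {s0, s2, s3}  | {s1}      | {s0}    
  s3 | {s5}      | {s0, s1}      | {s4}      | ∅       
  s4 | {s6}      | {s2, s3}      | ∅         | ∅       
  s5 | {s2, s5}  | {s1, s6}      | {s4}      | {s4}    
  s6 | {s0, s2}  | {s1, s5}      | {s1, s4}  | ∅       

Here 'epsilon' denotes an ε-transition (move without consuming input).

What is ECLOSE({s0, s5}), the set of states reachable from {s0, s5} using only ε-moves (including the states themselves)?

Begin with {s0, s5}.
ε-move s5 → s4; add s4.

{s0, s4, s5}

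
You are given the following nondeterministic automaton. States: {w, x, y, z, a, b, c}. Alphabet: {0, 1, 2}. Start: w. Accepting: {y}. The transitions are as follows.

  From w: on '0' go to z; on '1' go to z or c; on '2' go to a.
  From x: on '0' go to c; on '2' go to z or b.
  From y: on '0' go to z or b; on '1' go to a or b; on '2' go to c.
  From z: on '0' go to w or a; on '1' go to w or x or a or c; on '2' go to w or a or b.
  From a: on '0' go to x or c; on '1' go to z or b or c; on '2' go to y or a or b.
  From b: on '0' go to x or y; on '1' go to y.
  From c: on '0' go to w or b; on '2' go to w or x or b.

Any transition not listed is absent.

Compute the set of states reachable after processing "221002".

{w, x, y, z, a, b, c}

Start in {w}.
Read '2': w→{a}; now {a}.
Read '2': a→{y, a, b}; now {y, a, b}.
Read '1': y→{a, b}, a→{z, b, c}, b→{y}; now {y, z, a, b, c}.
Read '0': y→{z, b}, z→{w, a}, a→{x, c}, b→{x, y}, c→{w, b}; now {w, x, y, z, a, b, c}.
Read '0': w→{z}, x→{c}, y→{z, b}, z→{w, a}, a→{x, c}, b→{x, y}, c→{w, b}; now {w, x, y, z, a, b, c}.
Read '2': w→{a}, x→{z, b}, y→{c}, z→{w, a, b}, a→{y, a, b}, b→∅, c→{w, x, b}; now {w, x, y, z, a, b, c}.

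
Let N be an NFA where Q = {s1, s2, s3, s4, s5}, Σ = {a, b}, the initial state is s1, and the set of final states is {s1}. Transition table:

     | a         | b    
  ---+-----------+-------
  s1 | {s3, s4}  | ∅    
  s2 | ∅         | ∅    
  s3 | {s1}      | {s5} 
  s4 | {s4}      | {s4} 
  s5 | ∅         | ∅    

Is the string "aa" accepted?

Yes

Start in {s1}.
Read 'a': {s1} → {s3, s4}.
Read 'a': {s3, s4} → {s1, s4}.
The final set {s1, s4} contains the accepting state s1.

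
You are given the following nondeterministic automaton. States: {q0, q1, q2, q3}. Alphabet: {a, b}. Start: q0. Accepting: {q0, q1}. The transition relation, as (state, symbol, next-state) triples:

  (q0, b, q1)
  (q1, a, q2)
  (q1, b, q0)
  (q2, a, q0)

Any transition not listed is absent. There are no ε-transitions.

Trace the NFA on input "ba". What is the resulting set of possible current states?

{q2}

Start in {q0}.
Read 'b': {q0} → {q1}.
Read 'a': {q1} → {q2}.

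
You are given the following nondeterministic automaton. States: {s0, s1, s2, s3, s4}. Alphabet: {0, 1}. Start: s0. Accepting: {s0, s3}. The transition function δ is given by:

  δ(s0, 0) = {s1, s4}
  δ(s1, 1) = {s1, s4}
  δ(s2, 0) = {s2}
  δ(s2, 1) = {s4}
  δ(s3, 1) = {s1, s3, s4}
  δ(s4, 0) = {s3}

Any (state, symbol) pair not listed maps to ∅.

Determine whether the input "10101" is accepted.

No

Start in {s0}.
Read '1': s0→∅; now ∅.
The set is empty and remains empty for the remaining 4 symbols.
The final set ∅ contains no accepting state.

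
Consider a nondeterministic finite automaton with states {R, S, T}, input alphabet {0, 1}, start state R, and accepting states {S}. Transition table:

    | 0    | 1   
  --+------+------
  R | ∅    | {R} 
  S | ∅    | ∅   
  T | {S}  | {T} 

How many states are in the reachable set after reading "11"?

Start in {R}.
Read '1': R→{R}; now {R}.
Read '1': R→{R}; now {R}.
That set has 1 state.

1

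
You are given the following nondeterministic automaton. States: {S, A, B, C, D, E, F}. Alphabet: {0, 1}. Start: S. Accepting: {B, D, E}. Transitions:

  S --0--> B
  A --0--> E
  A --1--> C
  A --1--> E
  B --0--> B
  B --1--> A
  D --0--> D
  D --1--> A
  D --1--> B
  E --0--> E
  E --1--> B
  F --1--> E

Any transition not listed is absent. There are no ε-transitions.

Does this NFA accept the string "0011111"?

Yes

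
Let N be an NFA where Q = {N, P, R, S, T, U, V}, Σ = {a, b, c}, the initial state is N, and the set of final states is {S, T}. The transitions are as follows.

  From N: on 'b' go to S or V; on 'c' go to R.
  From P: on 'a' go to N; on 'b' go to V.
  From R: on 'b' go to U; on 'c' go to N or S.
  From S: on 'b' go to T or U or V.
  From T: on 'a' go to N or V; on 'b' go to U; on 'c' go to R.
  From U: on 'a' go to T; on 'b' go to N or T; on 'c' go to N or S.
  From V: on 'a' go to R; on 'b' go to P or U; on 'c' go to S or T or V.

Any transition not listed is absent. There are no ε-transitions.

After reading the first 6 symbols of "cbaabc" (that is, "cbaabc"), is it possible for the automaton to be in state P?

No

Start in {N}.
Read 'c': {N} → {R}.
Read 'b': {R} → {U}.
Read 'a': {U} → {T}.
Read 'a': {T} → {N, V}.
Read 'b': {N, V} → {P, S, U, V}.
Read 'c': {P, S, U, V} → {N, S, T, V}.
State P is not in {N, S, T, V}.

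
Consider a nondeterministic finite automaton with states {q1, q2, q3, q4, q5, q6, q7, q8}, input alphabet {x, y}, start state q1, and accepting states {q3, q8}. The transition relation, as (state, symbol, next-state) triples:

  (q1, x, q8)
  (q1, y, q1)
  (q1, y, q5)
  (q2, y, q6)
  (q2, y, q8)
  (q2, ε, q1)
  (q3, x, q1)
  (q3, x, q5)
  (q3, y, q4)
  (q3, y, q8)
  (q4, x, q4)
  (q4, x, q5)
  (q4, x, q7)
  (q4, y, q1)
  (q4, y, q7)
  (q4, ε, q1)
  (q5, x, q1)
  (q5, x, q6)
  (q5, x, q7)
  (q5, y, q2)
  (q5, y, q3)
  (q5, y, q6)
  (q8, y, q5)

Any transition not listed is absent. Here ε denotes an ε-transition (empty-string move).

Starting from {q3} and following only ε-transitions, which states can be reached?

Begin with {q3}.
No ε-moves leave this set, so the closure equals the set itself.

{q3}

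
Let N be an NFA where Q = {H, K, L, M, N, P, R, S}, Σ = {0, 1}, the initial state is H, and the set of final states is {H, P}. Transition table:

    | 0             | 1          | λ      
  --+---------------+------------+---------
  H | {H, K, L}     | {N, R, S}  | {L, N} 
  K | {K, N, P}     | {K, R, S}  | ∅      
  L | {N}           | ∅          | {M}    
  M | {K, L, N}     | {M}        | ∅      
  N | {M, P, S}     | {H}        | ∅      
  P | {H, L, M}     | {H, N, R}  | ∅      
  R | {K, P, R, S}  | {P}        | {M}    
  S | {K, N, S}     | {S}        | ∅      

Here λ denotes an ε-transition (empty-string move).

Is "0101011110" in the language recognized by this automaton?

Yes

Start: ε-closure({H}) = {H, L, M, N}.
Read '0': {H, L, M, N} → {H, K, L, M, N, P, S}.
Read '1': {H, K, L, M, N, P, S} → {H, K, L, M, N, R, S}.
Read '0': {H, K, L, M, N, R, S} → {H, K, L, M, N, P, R, S}.
Read '1': {H, K, L, M, N, P, R, S} → {H, K, L, M, N, P, R, S}.
Read '0': {H, K, L, M, N, P, R, S} → {H, K, L, M, N, P, R, S}.
Read '1': {H, K, L, M, N, P, R, S} → {H, K, L, M, N, P, R, S}.
Read '1': {H, K, L, M, N, P, R, S} → {H, K, L, M, N, P, R, S}.
Read '1': {H, K, L, M, N, P, R, S} → {H, K, L, M, N, P, R, S}.
Read '1': {H, K, L, M, N, P, R, S} → {H, K, L, M, N, P, R, S}.
Read '0': {H, K, L, M, N, P, R, S} → {H, K, L, M, N, P, R, S}.
The final set {H, K, L, M, N, P, R, S} contains the accepting states H, P.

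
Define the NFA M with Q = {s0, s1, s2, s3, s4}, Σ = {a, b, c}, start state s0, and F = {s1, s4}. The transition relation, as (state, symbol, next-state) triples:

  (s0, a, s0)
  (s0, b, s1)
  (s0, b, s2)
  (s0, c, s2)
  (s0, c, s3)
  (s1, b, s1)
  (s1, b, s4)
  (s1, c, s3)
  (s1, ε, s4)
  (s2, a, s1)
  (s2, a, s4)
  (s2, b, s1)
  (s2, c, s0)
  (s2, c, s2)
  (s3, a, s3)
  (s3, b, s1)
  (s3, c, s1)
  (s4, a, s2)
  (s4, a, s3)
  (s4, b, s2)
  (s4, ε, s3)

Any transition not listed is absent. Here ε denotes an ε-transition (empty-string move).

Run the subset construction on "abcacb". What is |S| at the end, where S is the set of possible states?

Start in {s0}.
Read 'a': s0→{s0}; now {s0}.
Read 'b': s0→{s1, s2}; union {s1, s2}; ε-closure = {s1, s2, s3, s4}.
Read 'c': s1→{s3}, s2→{s0, s2}, s3→{s1}, s4→∅; union {s0, s1, s2, s3}; ε-closure = {s0, s1, s2, s3, s4}.
Read 'a': s0→{s0}, s1→∅, s2→{s1, s4}, s3→{s3}, s4→{s2, s3}; now {s0, s1, s2, s3, s4}.
Read 'c': s0→{s2, s3}, s1→{s3}, s2→{s0, s2}, s3→{s1}, s4→∅; union {s0, s1, s2, s3}; ε-closure = {s0, s1, s2, s3, s4}.
Read 'b': s0→{s1, s2}, s1→{s1, s4}, s2→{s1}, s3→{s1}, s4→{s2}; union {s1, s2, s4}; ε-closure = {s1, s2, s3, s4}.
That set has 4 states.

4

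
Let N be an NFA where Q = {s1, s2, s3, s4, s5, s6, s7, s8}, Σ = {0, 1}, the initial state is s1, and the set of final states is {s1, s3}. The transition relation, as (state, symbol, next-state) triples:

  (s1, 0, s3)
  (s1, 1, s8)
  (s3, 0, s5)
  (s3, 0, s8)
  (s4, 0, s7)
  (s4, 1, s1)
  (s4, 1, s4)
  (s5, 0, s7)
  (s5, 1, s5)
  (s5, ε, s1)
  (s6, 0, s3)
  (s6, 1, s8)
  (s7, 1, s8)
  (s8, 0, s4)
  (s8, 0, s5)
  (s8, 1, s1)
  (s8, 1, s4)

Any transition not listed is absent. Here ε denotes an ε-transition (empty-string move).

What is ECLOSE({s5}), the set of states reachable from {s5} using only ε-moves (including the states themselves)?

{s1, s5}

Begin with {s5}.
ε-move s5 → s1; add s1.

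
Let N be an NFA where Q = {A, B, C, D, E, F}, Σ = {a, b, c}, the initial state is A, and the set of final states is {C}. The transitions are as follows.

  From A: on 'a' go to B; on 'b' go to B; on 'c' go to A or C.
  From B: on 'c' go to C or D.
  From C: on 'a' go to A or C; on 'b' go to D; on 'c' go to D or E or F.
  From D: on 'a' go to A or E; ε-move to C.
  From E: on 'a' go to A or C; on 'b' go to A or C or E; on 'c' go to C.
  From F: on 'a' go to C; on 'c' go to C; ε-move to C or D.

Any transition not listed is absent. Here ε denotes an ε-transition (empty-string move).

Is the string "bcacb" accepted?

Yes

Start in {A}.
Read 'b': A→{B}; now {B}.
Read 'c': B→{C, D}; now {C, D}.
Read 'a': C→{A, C}, D→{A, E}; now {A, C, E}.
Read 'c': A→{A, C}, C→{D, E, F}, E→{C}; now {A, C, D, E, F}.
Read 'b': A→{B}, C→{D}, D→∅, E→{A, C, E}, F→∅; now {A, B, C, D, E}.
The final set {A, B, C, D, E} contains the accepting state C.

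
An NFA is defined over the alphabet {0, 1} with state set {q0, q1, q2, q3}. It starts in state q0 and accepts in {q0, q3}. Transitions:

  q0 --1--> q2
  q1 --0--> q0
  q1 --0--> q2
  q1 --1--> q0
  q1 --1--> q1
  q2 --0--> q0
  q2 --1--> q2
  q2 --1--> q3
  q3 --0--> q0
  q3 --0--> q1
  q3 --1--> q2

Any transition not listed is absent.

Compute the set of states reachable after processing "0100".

Start in {q0}.
Read '0': {q0} → ∅.
The set is empty and remains empty for the remaining 3 symbols.

∅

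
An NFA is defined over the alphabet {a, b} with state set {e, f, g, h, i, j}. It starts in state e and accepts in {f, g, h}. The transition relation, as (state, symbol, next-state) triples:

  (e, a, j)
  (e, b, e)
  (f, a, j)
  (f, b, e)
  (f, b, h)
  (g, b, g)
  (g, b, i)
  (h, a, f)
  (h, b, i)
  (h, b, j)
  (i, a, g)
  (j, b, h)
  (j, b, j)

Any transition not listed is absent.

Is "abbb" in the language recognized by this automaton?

Start in {e}.
Read 'a': {e} → {j}.
Read 'b': {j} → {h, j}.
Read 'b': {h, j} → {h, i, j}.
Read 'b': {h, i, j} → {h, i, j}.
The final set {h, i, j} contains the accepting state h.

Yes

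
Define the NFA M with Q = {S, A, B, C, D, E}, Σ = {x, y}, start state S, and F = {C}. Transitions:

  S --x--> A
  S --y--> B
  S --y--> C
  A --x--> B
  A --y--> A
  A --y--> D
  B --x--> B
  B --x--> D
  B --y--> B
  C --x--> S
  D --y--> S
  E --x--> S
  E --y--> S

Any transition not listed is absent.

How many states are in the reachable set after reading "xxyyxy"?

2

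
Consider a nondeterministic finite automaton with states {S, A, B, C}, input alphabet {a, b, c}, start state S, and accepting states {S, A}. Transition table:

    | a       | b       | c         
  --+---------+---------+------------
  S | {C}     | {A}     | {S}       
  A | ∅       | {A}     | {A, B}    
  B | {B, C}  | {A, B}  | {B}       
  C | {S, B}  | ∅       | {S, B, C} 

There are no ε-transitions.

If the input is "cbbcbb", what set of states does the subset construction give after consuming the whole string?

{A, B}

Start in {S}.
Read 'c': S→{S}; now {S}.
Read 'b': S→{A}; now {A}.
Read 'b': A→{A}; now {A}.
Read 'c': A→{A, B}; now {A, B}.
Read 'b': A→{A}, B→{A, B}; now {A, B}.
Read 'b': A→{A}, B→{A, B}; now {A, B}.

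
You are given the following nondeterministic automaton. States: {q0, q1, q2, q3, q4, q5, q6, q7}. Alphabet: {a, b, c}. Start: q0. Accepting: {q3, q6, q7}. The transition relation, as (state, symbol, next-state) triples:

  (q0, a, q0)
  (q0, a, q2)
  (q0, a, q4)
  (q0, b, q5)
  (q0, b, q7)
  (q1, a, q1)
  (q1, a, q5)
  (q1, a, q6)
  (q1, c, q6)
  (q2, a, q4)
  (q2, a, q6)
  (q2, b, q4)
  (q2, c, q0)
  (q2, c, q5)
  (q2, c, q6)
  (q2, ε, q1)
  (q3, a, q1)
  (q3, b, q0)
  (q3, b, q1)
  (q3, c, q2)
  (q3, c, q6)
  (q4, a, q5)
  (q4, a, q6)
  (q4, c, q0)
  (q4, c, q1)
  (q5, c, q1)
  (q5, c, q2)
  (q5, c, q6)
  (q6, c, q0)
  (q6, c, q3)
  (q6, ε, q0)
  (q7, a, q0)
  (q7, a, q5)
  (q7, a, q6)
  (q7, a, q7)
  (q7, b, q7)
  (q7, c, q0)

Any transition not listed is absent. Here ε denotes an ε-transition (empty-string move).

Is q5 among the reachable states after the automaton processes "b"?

Start in {q0}.
Read 'b': q0→{q5, q7}; now {q5, q7}.
State q5 is in {q5, q7}.

Yes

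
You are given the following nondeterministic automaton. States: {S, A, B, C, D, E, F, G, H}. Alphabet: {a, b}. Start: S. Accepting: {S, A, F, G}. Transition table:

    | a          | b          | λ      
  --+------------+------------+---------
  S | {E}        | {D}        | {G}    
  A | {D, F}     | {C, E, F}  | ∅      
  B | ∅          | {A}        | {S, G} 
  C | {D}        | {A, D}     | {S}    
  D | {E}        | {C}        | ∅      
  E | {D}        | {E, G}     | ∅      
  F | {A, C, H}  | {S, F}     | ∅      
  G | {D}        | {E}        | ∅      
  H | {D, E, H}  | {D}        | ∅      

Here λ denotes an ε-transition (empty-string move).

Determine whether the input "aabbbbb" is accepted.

Yes

Start: ε-closure({S}) = {S, G}.
Read 'a': S→{E}, G→{D}; now {D, E}.
Read 'a': D→{E}, E→{D}; now {D, E}.
Read 'b': D→{C}, E→{E, G}; union {C, E, G}; ε-closure = {S, C, E, G}.
Read 'b': S→{D}, C→{A, D}, E→{E, G}, G→{E}; now {A, D, E, G}.
Read 'b': A→{C, E, F}, D→{C}, E→{E, G}, G→{E}; union {C, E, F, G}; ε-closure = {S, C, E, F, G}.
Read 'b': S→{D}, C→{A, D}, E→{E, G}, F→{S, F}, G→{E}; now {S, A, D, E, F, G}.
Read 'b': S→{D}, A→{C, E, F}, D→{C}, E→{E, G}, F→{S, F}, G→{E}; now {S, C, D, E, F, G}.
The final set {S, C, D, E, F, G} contains the accepting states S, F, G.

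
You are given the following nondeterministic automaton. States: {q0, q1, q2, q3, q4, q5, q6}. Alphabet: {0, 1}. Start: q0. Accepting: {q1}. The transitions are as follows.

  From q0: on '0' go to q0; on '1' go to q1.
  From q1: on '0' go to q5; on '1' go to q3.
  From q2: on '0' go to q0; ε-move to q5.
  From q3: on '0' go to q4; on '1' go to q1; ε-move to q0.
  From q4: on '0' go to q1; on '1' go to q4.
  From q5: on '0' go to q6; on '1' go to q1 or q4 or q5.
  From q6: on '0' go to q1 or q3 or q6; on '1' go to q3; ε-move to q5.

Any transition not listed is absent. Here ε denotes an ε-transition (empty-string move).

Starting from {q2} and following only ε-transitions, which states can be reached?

{q2, q5}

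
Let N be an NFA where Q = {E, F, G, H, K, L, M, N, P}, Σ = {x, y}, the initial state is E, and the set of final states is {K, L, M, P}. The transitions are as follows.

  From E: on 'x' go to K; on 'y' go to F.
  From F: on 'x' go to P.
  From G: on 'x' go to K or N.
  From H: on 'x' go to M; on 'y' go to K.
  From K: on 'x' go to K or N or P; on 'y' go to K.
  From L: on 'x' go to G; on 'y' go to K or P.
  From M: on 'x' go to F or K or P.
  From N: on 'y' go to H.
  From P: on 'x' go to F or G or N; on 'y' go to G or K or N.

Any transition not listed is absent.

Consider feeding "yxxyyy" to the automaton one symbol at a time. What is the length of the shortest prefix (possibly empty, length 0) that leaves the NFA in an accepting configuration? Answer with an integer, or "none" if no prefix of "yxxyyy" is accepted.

Start in {E}.
Read 'y': {E} → {F}.
Read 'x': {F} → {P}.
None of the earlier sets intersect F, but {P} does.

2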